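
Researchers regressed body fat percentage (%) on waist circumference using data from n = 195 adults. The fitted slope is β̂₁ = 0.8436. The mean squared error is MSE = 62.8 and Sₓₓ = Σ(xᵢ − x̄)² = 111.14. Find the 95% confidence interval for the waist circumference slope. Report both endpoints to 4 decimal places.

SE(β̂₁) = √(MSE/Sₓₓ) = √(62.8/111.14) = 0.7517.
df = n − 2 = 193.
t* = t_{0.025, 193} = 1.972332.
Margin = t* × SE = 1.972332 × 0.7517 = 1.482602.
CI: 0.8436 ± 1.482602 → (-0.6390, 2.3262).
With 95% confidence, each one-unit increase in waist circumference is associated with a change of between -0.6390 and 2.3262 % in body fat percentage.

(-0.6390, 2.3262)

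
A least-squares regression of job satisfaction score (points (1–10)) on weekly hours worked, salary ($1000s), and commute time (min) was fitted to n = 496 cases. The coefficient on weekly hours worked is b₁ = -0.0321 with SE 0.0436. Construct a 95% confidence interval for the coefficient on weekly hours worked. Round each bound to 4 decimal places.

(-0.1178, 0.0536)

df = n − k − 1 = 496 − 3 − 1 = 492.
t* = t_{0.025, 492} = 1.964797.
Margin = t* × SE = 1.964797 × 0.0436 = 0.085665.
CI: -0.0321 ± 0.085665 → (-0.1178, 0.0536).
With 95% confidence, each one-unit increase in weekly hours worked is associated with a change of between -0.1178 and 0.0536 points (1–10) in job satisfaction score, holding the other predictors fixed.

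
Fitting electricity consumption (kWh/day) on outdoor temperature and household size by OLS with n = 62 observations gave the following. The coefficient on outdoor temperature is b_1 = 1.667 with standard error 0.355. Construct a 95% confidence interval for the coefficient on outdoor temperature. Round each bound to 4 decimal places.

(0.9566, 2.3774)

df = n − k − 1 = 62 − 2 − 1 = 59.
t* = t_{0.025, 59} = 2.000995.
Margin = t* × SE = 2.000995 × 0.355 = 0.710353.
CI: 1.667 ± 0.710353 → (0.9566, 2.3774).
With 95% confidence, each one-unit increase in outdoor temperature is associated with a change of between 0.9566 and 2.3774 kWh/day in electricity consumption, holding the other predictors fixed.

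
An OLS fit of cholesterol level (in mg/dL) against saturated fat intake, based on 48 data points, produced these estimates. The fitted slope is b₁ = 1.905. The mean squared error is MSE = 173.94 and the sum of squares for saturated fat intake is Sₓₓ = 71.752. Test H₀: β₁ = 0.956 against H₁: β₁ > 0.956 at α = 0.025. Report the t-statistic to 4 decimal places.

t = 0.6095

SE(b₁) = √(MSE/Sₓₓ) = √(173.94/71.752) = 1.55698.
t = (1.905 − 0.956) / 1.55698 = 0.6095.
df = n − 2 = 46.
One-sided p ≈ 0.2726, which is ≥ 0.025, so fail to reject H₀.
The data do not give significant evidence that the true slope on saturated fat intake exceeds 0.956 mg/dL per unit.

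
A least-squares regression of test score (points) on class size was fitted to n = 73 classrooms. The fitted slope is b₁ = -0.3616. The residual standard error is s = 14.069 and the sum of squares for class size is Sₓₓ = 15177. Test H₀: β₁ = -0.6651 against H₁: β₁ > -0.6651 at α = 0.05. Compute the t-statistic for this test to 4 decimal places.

t = 2.6576

SE(b₁) = s/√Sₓₓ = 14.069/√15177 = 0.114201.
t = (-0.3616 − (-0.6651)) / 0.114201 = 2.6576.
df = n − 2 = 71.
One-sided p ≈ 0.0049, which is < 0.05, so reject H₀.
There is evidence that the true slope on class size exceeds -0.6651 points per unit.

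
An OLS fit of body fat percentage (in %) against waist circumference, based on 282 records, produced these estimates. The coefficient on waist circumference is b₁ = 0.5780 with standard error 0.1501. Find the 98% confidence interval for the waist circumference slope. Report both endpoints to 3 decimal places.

(0.227, 0.929)

df = n − 2 = 282 − 2 = 280.
t* = t_{0.01, 280} = 2.339739.
Margin = t* × SE = 2.339739 × 0.1501 = 0.35119.
CI: 0.5780 ± 0.35119 → (0.227, 0.929).
With 98% confidence, each one-unit increase in waist circumference is associated with a change of between 0.227 and 0.929 % in body fat percentage.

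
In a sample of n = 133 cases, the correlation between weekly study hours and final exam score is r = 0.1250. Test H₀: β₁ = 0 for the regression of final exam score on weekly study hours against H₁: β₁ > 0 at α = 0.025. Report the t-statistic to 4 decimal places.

t = 1.4420

t = r·√(n − 2)/√(1 − r²) = 0.1250·√131/√0.984375 = 1.4420.
df = n − 2 = 131.
One-sided p ≈ 0.0758, which is ≥ 0.025, so fail to reject H₀.
The data do not give significant evidence of a linear association between weekly study hours and final exam score.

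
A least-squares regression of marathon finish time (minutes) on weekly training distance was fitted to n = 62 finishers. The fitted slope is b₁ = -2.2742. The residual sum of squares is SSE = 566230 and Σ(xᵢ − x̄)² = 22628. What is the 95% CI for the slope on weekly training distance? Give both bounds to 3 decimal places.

(-3.566, -0.982)

MSE = SSE/(n − 2) = 566230/60 = 9437.17.
SE(b₁) = √(MSE/Sₓₓ) = √(9437.17/22628) = 0.6458.
df = n − 2 = 60.
t* = t_{0.025, 60} = 2.000298.
Margin = t* × SE = 2.000298 × 0.6458 = 1.29179.
CI: -2.2742 ± 1.29179 → (-3.566, -0.982).
With 95% confidence, each one-unit increase in weekly training distance is associated with a change of between -3.566 and -0.982 minutes in marathon finish time.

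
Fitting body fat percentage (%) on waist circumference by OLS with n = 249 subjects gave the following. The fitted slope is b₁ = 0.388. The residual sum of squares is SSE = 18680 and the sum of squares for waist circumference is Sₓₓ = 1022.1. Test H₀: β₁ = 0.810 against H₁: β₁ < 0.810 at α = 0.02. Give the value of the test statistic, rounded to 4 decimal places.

MSE = SSE/(n − 2) = 18680/247 = 75.6275.
SE(b₁) = √(MSE/Sₓₓ) = √(75.6275/1022.1) = 0.272015.
t = (0.388 − 0.810) / 0.272015 = -1.5514.
df = n − 2 = 247.
One-sided p ≈ 0.0610, which is ≥ 0.02, so fail to reject H₀.
The data do not give significant evidence that the true slope on waist circumference is below 0.810 % per unit.

t = -1.5514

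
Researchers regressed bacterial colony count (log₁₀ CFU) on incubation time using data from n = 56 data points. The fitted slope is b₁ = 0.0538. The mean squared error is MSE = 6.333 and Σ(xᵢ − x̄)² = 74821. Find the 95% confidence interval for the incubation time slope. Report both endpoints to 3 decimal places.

SE(b₁) = √(MSE/Sₓₓ) = √(6.333/74821) = 0.00920011.
df = n − 2 = 54.
t* = t_{0.025, 54} = 2.004879.
Margin = t* × SE = 2.004879 × 0.00920011 = 0.01845.
CI: 0.0538 ± 0.01845 → (0.035, 0.072).
With 95% confidence, each one-unit increase in incubation time is associated with a change of between 0.035 and 0.072 log₁₀ CFU in bacterial colony count.

(0.035, 0.072)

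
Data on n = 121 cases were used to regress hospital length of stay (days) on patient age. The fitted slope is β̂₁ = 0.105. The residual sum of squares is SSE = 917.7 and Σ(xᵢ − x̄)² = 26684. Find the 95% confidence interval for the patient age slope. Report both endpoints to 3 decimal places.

(0.071, 0.139)

MSE = SSE/(n − 2) = 917.7/119 = 7.71176.
SE(β̂₁) = √(MSE/Sₓₓ) = √(7.71176/26684) = 0.0170001.
df = n − 2 = 119.
t* = t_{0.025, 119} = 1.9801.
Margin = t* × SE = 1.9801 × 0.0170001 = 0.03366.
CI: 0.105 ± 0.03366 → (0.071, 0.139).
With 95% confidence, each one-unit increase in patient age is associated with a change of between 0.071 and 0.139 days in hospital length of stay.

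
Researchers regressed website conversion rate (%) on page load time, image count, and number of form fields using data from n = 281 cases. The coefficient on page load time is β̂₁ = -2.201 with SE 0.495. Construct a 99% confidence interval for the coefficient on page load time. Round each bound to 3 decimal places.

df = n − k − 1 = 281 − 3 − 1 = 277.
t* = t_{0.005, 277} = 2.593694.
Margin = t* × SE = 2.593694 × 0.495 = 1.28388.
CI: -2.201 ± 1.28388 → (-3.485, -0.917).
With 99% confidence, each one-unit increase in page load time is associated with a change of between -3.485 and -0.917 % in website conversion rate, holding the other predictors fixed.

(-3.485, -0.917)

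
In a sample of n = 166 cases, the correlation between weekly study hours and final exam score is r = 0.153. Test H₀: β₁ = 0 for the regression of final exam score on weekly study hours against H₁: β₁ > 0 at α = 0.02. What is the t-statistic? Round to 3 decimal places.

t = r·√(n − 2)/√(1 − r²) = 0.153·√164/√0.976591 = 1.983.
df = n − 2 = 164.
One-sided p ≈ 0.0245, which is ≥ 0.02, so fail to reject H₀.
The data do not give significant evidence of a linear association between weekly study hours and final exam score.

t = 1.983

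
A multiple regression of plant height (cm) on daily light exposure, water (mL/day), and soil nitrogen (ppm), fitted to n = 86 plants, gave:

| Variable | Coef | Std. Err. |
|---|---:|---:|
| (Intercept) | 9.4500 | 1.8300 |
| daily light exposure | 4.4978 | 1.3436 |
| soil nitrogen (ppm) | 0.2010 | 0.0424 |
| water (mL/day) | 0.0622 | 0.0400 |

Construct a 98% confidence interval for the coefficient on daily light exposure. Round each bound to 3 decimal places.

(1.310, 7.686)

Read off: b = 4.4978, SE = 1.3436 for daily light exposure.
df = n − k − 1 = 86 − 3 − 1 = 82.
t* = t_{0.01, 82} = 2.372687.
Margin = t* × SE = 2.372687 × 1.3436 = 3.18794.
CI: 4.4978 ± 3.18794 → (1.310, 7.686).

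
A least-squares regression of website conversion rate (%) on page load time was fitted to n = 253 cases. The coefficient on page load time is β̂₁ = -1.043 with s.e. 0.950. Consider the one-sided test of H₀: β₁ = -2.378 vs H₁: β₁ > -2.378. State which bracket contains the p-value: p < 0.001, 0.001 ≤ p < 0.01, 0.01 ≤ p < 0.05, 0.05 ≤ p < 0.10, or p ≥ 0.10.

t = (-1.043 − (-2.378)) / 0.950 = 1.405.
df = n − 2 = 253 − 2 = 251.
One-sided p = P(T_{251} > t) ≈ 0.0806.
So 0.05 ≤ p < 0.10.

0.05 ≤ p < 0.10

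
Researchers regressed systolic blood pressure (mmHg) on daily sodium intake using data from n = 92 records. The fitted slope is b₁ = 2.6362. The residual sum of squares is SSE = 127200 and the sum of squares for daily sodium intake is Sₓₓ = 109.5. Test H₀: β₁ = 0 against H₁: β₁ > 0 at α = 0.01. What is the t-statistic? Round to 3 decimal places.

MSE = SSE/(n − 2) = 127200/90 = 1413.33.
SE(b₁) = √(MSE/Sₓₓ) = √(1413.33/109.5) = 3.59265.
t = 2.6362 / 3.59265 = 0.734.
df = n − 2 = 90.
One-sided p ≈ 0.2325, which is ≥ 0.01, so fail to reject H₀.
The data do not give significant evidence that the true slope on daily sodium intake is positive.

t = 0.734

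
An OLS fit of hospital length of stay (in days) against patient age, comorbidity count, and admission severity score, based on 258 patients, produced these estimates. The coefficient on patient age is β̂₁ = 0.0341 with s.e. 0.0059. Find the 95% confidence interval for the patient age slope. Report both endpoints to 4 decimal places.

(0.0225, 0.0457)

df = n − k − 1 = 258 − 3 − 1 = 254.
t* = t_{0.025, 254} = 1.969348.
Margin = t* × SE = 1.969348 × 0.0059 = 0.011619.
CI: 0.0341 ± 0.011619 → (0.0225, 0.0457).
With 95% confidence, each one-unit increase in patient age is associated with a change of between 0.0225 and 0.0457 days in hospital length of stay, holding the other predictors fixed.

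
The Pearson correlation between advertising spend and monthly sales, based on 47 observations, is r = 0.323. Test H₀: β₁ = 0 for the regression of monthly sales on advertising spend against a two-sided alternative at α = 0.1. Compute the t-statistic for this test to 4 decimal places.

t = r·√(n − 2)/√(1 − r²) = 0.323·√45/√0.895671 = 2.2895.
df = n − 2 = 45.
Two-sided p ≈ 0.0268, which is < 0.1, so reject H₀.
There is evidence of a linear association between advertising spend and monthly sales.

t = 2.2895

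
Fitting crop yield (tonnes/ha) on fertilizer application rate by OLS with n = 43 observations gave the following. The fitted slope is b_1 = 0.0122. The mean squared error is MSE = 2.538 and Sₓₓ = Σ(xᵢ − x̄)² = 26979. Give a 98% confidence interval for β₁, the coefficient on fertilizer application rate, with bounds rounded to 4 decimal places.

SE(b_1) = √(MSE/Sₓₓ) = √(2.538/26979) = 0.00969913.
df = n − 2 = 41.
t* = t_{0.01, 41} = 2.420803.
Margin = t* × SE = 2.420803 × 0.00969913 = 0.023480.
CI: 0.0122 ± 0.023480 → (-0.0113, 0.0357).
With 98% confidence, each one-unit increase in fertilizer application rate is associated with a change of between -0.0113 and 0.0357 tonnes/ha in crop yield.

(-0.0113, 0.0357)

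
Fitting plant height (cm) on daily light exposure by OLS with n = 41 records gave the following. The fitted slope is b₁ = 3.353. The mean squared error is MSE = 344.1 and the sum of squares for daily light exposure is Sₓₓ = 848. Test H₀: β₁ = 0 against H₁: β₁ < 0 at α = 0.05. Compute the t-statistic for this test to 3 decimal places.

SE(b₁) = √(MSE/Sₓₓ) = √(344.1/848) = 0.637007.
t = 3.353 / 0.637007 = 5.264.
df = n − 2 = 39.
One-sided p ≈ 1.0000, which is ≥ 0.05, so fail to reject H₀.
The data do not give significant evidence that the true slope on daily light exposure is negative.

t = 5.264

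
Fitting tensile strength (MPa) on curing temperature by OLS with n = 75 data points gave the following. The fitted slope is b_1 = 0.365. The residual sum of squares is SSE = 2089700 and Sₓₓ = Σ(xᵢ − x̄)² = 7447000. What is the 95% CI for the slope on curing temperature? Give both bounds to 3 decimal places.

(0.241, 0.489)

MSE = SSE/(n − 2) = 2089700/73 = 28626.
SE(b_1) = √(MSE/Sₓₓ) = √(28626/7447000) = 0.0619997.
df = n − 2 = 73.
t* = t_{0.025, 73} = 1.992997.
Margin = t* × SE = 1.992997 × 0.0619997 = 0.12357.
CI: 0.365 ± 0.12357 → (0.241, 0.489).
With 95% confidence, each one-unit increase in curing temperature is associated with a change of between 0.241 and 0.489 MPa in tensile strength.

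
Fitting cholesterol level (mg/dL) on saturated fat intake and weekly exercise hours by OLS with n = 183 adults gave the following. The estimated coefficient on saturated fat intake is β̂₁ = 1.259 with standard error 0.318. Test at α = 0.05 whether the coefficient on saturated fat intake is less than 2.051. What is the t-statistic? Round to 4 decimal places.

t = -2.4906

H₀: β₁ = 2.051 vs H₁: β₁ < 2.051.
t = (β̂₁ − β₁⁰)/SE = (1.259 − 2.051) / 0.318 = -2.4906.
df = n − k − 1 = 183 − 2 − 1 = 180.
One-sided p ≈ 0.0068, which is < 0.05, so reject H₀.
There is evidence that the true slope on saturated fat intake is below 2.051 mg/dL per unit, holding the other predictors fixed.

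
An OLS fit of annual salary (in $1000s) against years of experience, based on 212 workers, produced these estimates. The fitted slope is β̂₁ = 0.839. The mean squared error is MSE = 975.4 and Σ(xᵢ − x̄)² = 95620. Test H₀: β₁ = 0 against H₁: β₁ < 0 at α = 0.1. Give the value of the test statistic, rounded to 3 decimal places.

t = 8.307

SE(β̂₁) = √(MSE/Sₓₓ) = √(975.4/95620) = 0.100999.
t = 0.839 / 0.100999 = 8.307.
df = n − 2 = 210.
One-sided p ≈ 1.0000, which is ≥ 0.1, so fail to reject H₀.
The data do not give significant evidence that the true slope on years of experience is negative.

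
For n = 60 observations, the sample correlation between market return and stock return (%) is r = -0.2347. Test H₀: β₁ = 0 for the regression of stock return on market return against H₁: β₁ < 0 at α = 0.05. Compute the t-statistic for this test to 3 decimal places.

t = -1.839

t = r·√(n − 2)/√(1 − r²) = -0.2347·√58/√0.944916 = -1.839.
df = n − 2 = 58.
One-sided p ≈ 0.0355, which is < 0.05, so reject H₀.
There is evidence of a linear association between market return and stock return.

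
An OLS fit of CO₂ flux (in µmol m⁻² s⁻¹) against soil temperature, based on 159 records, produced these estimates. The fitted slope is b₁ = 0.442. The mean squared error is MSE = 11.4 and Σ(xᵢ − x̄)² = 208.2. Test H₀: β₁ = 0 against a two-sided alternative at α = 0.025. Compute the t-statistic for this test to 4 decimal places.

t = 1.8889

SE(b₁) = √(MSE/Sₓₓ) = √(11.4/208.2) = 0.233998.
t = 0.442 / 0.233998 = 1.8889.
df = n − 2 = 157.
Two-sided p ≈ 0.0607, which is ≥ 0.025, so fail to reject H₀.
The data do not give significant evidence of an association between soil temperature and CO₂ flux.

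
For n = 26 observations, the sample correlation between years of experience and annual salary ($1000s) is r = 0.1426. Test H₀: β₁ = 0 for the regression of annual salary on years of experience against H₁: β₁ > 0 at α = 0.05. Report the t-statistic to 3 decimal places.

t = 0.706

t = r·√(n − 2)/√(1 − r²) = 0.1426·√24/√0.979665 = 0.706.
df = n − 2 = 24.
One-sided p ≈ 0.2436, which is ≥ 0.05, so fail to reject H₀.
The data do not give significant evidence of a linear association between years of experience and annual salary.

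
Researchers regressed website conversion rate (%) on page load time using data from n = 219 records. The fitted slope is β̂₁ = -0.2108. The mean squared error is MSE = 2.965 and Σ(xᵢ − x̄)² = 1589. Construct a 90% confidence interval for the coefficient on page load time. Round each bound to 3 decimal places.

SE(β̂₁) = √(MSE/Sₓₓ) = √(2.965/1589) = 0.0431967.
df = n − 2 = 217.
t* = t_{0.05, 217} = 1.651906.
Margin = t* × SE = 1.651906 × 0.0431967 = 0.07136.
CI: -0.2108 ± 0.07136 → (-0.282, -0.139).
With 90% confidence, each one-unit increase in page load time is associated with a change of between -0.282 and -0.139 % in website conversion rate.

(-0.282, -0.139)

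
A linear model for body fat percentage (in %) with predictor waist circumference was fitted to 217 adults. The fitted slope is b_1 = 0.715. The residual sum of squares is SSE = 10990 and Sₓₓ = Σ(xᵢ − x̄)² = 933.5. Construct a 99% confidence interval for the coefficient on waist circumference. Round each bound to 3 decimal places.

MSE = SSE/(n − 2) = 10990/215 = 51.1163.
SE(b_1) = √(MSE/Sₓₓ) = √(51.1163/933.5) = 0.234004.
df = n − 2 = 215.
t* = t_{0.005, 215} = 2.598889.
Margin = t* × SE = 2.598889 × 0.234004 = 0.60815.
CI: 0.715 ± 0.60815 → (0.107, 1.323).
With 99% confidence, each one-unit increase in waist circumference is associated with a change of between 0.107 and 1.323 % in body fat percentage.

(0.107, 1.323)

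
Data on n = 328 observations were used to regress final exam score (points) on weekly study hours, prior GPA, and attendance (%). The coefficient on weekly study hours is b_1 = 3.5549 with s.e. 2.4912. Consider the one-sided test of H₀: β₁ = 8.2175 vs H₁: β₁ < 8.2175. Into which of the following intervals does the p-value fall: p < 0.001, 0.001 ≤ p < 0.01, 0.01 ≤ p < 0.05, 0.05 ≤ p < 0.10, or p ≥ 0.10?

t = (3.5549 − 8.2175) / 2.4912 = -1.872.
df = n − k − 1 = 328 − 3 − 1 = 324.
One-sided p = P(T_{324} < t) ≈ 0.0311.
So 0.01 ≤ p < 0.05.

0.01 ≤ p < 0.05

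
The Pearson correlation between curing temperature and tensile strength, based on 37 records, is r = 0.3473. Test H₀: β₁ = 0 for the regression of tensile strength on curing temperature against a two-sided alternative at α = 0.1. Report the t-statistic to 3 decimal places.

t = r·√(n − 2)/√(1 − r²) = 0.3473·√35/√0.879383 = 2.191.
df = n − 2 = 35.
Two-sided p ≈ 0.0352, which is < 0.1, so reject H₀.
There is evidence of a linear association between curing temperature and tensile strength.

t = 2.191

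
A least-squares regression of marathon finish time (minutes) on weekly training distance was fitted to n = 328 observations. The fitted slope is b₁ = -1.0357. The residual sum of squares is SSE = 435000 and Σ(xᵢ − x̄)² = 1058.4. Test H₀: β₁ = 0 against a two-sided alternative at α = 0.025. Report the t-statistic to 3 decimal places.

t = -0.922

MSE = SSE/(n − 2) = 435000/326 = 1334.36.
SE(b₁) = √(MSE/Sₓₓ) = √(1334.36/1058.4) = 1.12282.
t = -1.0357 / 1.12282 = -0.922.
df = n − 2 = 326.
Two-sided p ≈ 0.3570, which is ≥ 0.025, so fail to reject H₀.
The data do not give significant evidence of an association between weekly training distance and marathon finish time.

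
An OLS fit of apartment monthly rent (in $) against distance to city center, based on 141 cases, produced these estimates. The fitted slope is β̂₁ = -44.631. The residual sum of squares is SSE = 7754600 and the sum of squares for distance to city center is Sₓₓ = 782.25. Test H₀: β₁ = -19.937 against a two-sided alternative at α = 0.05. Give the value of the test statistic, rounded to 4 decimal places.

MSE = SSE/(n − 2) = 7754600/139 = 55788.5.
SE(β̂₁) = √(MSE/Sₓₓ) = √(55788.5/782.25) = 8.445.
t = (-44.631 − (-19.937)) / 8.445 = -2.9241.
df = n − 2 = 139.
Two-sided p ≈ 0.0040, which is < 0.05, so reject H₀.
There is evidence that the true slope on distance to city center differs from -19.937 $ per unit.

t = -2.9241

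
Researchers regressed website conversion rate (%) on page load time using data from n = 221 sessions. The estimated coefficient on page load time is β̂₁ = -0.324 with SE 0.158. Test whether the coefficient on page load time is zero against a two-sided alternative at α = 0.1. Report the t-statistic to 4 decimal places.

t = -2.0506

H₀: β₁ = 0 vs H₁: β₁ ≠ 0.
t = (β̂₁ − β₁⁰)/SE = -0.324 / 0.158 = -2.0506.
df = n − 2 = 221 − 2 = 219.
Two-sided p ≈ 0.0415, which is < 0.1, so reject H₀.
There is evidence that page load time is associated with website conversion rate.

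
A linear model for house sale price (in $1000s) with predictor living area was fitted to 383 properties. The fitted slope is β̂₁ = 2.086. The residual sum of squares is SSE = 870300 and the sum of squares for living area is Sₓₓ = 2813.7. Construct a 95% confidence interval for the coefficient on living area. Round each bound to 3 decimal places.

MSE = SSE/(n − 2) = 870300/381 = 2284.25.
SE(β̂₁) = √(MSE/Sₓₓ) = √(2284.25/2813.7) = 0.901017.
df = n − 2 = 381.
t* = t_{0.025, 381} = 1.96621.
Margin = t* × SE = 1.96621 × 0.901017 = 1.77159.
CI: 2.086 ± 1.77159 → (0.314, 3.858).
With 95% confidence, each one-unit increase in living area is associated with a change of between 0.314 and 3.858 $1000s in house sale price.

(0.314, 3.858)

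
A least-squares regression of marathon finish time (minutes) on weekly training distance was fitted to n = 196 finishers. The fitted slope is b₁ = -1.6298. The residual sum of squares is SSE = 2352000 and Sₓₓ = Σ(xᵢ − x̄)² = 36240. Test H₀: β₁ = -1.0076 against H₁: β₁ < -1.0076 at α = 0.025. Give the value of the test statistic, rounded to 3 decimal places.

MSE = SSE/(n − 2) = 2352000/194 = 12123.7.
SE(b₁) = √(MSE/Sₓₓ) = √(12123.7/36240) = 0.578394.
t = (-1.6298 − (-1.0076)) / 0.578394 = -1.076.
df = n − 2 = 194.
One-sided p ≈ 0.1417, which is ≥ 0.025, so fail to reject H₀.
The data do not give significant evidence that the true slope on weekly training distance is below -1.0076 minutes per unit.

t = -1.076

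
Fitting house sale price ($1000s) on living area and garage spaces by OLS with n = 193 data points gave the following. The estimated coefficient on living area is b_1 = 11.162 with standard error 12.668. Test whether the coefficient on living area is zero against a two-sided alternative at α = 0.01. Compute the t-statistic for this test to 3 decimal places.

t = 0.881

H₀: β₁ = 0 vs H₁: β₁ ≠ 0.
t = (b_1 − β₁⁰)/SE = 11.162 / 12.668 = 0.881.
df = n − k − 1 = 193 − 2 − 1 = 190.
Two-sided p ≈ 0.3794, which is ≥ 0.01, so fail to reject H₀.
The data do not give significant evidence of an association between living area and house sale price, after adjusting for the other predictors.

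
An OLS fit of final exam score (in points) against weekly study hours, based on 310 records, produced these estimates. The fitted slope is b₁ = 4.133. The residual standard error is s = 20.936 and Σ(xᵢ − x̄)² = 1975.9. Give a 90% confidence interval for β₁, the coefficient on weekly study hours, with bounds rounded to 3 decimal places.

SE(b₁) = s/√Sₓₓ = 20.936/√1975.9 = 0.47099.
df = n − 2 = 308.
t* = t_{0.05, 308} = 1.649816.
Margin = t* × SE = 1.649816 × 0.47099 = 0.77705.
CI: 4.133 ± 0.77705 → (3.356, 4.910).
With 90% confidence, each one-unit increase in weekly study hours is associated with a change of between 3.356 and 4.910 points in final exam score.

(3.356, 4.910)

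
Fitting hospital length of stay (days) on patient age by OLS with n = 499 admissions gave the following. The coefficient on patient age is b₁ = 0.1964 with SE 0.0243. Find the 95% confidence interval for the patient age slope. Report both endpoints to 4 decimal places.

(0.1487, 0.2441)

df = n − 2 = 499 − 2 = 497.
t* = t_{0.025, 497} = 1.964749.
Margin = t* × SE = 1.964749 × 0.0243 = 0.047743.
CI: 0.1964 ± 0.047743 → (0.1487, 0.2441).
With 95% confidence, each one-unit increase in patient age is associated with a change of between 0.1487 and 0.2441 days in hospital length of stay.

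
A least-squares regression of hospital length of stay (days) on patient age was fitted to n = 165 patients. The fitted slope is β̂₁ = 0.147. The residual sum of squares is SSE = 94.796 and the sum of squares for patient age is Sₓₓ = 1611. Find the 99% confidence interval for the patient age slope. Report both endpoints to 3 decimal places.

(0.097, 0.197)

MSE = SSE/(n − 2) = 94.796/163 = 0.581571.
SE(β̂₁) = √(MSE/Sₓₓ) = √(0.581571/1611) = 0.019.
df = n − 2 = 163.
t* = t_{0.005, 163} = 2.606328.
Margin = t* × SE = 2.606328 × 0.019 = 0.04952.
CI: 0.147 ± 0.04952 → (0.097, 0.197).
With 99% confidence, each one-unit increase in patient age is associated with a change of between 0.097 and 0.197 days in hospital length of stay.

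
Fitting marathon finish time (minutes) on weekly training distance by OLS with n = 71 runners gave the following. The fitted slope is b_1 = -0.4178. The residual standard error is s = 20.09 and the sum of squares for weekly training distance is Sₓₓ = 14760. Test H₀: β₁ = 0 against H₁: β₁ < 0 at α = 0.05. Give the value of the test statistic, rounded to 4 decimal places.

t = -2.5266

SE(b_1) = s/√Sₓₓ = 20.09/√14760 = 0.165362.
t = -0.4178 / 0.165362 = -2.5266.
df = n − 2 = 69.
One-sided p ≈ 0.0069, which is < 0.05, so reject H₀.
There is evidence that the true slope on weekly training distance is negative.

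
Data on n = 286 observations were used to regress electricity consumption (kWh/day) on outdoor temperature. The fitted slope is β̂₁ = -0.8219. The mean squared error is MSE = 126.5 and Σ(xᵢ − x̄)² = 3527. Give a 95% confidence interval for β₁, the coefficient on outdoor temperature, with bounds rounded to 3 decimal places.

(-1.195, -0.449)

SE(β̂₁) = √(MSE/Sₓₓ) = √(126.5/3527) = 0.189384.
df = n − 2 = 284.
t* = t_{0.025, 284} = 1.968352.
Margin = t* × SE = 1.968352 × 0.189384 = 0.37277.
CI: -0.8219 ± 0.37277 → (-1.195, -0.449).
With 95% confidence, each one-unit increase in outdoor temperature is associated with a change of between -1.195 and -0.449 kWh/day in electricity consumption.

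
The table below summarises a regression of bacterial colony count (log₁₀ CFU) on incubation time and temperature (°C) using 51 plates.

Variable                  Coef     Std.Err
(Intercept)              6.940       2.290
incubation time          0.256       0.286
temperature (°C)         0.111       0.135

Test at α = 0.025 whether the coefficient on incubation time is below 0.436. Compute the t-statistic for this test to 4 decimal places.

t = -0.6294

Read off: b = 0.256, SE = 0.286 for incubation time.
H₀: β₁ = 0.436 vs H₁: β₁ < 0.436.
t = (0.256 − 0.436) / 0.286 = -0.6294.
df = n − k − 1 = 51 − 2 − 1 = 48.
One-sided p ≈ 0.2660, which is ≥ 0.025, so fail to reject H₀.
The data do not give significant evidence that the true slope on incubation time is below 0.436 log₁₀ CFU per unit, holding the other predictors fixed.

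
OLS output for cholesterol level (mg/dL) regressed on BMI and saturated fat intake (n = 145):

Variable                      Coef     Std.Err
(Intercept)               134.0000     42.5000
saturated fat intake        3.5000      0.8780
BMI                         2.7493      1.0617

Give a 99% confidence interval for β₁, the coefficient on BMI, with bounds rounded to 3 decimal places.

Read off: b = 2.7493, SE = 1.0617 for BMI.
df = n − k − 1 = 145 − 2 − 1 = 142.
t* = t_{0.005, 142} = 2.610895.
Margin = t* × SE = 2.610895 × 1.0617 = 2.77199.
CI: 2.7493 ± 2.77199 → (-0.023, 5.521).

(-0.023, 5.521)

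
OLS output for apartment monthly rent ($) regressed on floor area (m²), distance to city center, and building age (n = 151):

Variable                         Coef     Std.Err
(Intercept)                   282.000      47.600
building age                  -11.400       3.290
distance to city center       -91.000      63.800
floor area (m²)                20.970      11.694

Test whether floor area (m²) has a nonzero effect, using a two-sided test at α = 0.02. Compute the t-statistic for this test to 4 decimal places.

t = 1.7932

Read off: b = 20.970, SE = 11.694 for floor area (m²).
H₀: β₁ = 0 vs H₁: β₁ ≠ 0.
t = 20.970 / 11.694 = 1.7932.
df = n − k − 1 = 151 − 3 − 1 = 147.
Two-sided p ≈ 0.0750, which is ≥ 0.02, so fail to reject H₀.
The data do not give significant evidence of an association between floor area (m²) and apartment monthly rent, after adjusting for the other predictors.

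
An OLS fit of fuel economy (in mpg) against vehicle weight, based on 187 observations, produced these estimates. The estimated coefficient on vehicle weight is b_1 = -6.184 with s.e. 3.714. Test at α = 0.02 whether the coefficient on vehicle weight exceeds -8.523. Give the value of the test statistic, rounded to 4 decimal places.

t = 0.6298

H₀: β₁ = -8.523 vs H₁: β₁ > -8.523.
t = (b_1 − β₁⁰)/SE = (-6.184 − (-8.523)) / 3.714 = 0.6298.
df = n − 2 = 187 − 2 = 185.
One-sided p ≈ 0.2648, which is ≥ 0.02, so fail to reject H₀.
The data do not give significant evidence that the true slope on vehicle weight exceeds -8.523 mpg per unit.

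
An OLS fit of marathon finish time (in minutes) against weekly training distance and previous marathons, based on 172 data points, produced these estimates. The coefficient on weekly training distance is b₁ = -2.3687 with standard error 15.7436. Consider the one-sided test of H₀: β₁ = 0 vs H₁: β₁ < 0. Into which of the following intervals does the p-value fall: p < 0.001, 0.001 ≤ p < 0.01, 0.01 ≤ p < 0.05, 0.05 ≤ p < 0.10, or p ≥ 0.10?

p ≥ 0.10

t = -2.3687 / 15.7436 = -0.150.
df = n − k − 1 = 172 − 2 − 1 = 169.
One-sided p = P(T_{169} < t) ≈ 0.4403.
So p ≥ 0.10.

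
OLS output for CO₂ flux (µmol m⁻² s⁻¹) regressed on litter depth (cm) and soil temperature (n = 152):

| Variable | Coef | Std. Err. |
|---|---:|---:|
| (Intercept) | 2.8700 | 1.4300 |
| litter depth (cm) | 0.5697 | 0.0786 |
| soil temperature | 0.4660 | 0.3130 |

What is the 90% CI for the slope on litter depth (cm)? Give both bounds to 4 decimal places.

Read off: b = 0.5697, SE = 0.0786 for litter depth (cm).
df = n − k − 1 = 152 − 2 − 1 = 149.
t* = t_{0.05, 149} = 1.655145.
Margin = t* × SE = 1.655145 × 0.0786 = 0.130094.
CI: 0.5697 ± 0.130094 → (0.4396, 0.6998).

(0.4396, 0.6998)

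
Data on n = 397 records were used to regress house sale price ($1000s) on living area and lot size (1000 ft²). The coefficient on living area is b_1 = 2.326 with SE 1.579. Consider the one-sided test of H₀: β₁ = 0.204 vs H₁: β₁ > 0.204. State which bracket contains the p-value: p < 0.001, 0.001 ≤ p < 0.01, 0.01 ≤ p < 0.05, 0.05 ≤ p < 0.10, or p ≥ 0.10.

t = (2.326 − 0.204) / 1.579 = 1.344.
df = n − k − 1 = 397 − 2 − 1 = 394.
One-sided p = P(T_{394} > t) ≈ 0.0899.
So 0.05 ≤ p < 0.10.

0.05 ≤ p < 0.10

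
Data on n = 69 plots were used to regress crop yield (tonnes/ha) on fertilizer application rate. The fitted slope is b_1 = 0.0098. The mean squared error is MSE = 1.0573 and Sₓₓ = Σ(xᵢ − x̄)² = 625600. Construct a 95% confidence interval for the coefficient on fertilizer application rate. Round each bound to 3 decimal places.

SE(b_1) = √(MSE/Sₓₓ) = √(1.0573/625600) = 0.00130002.
df = n − 2 = 67.
t* = t_{0.025, 67} = 1.996008.
Margin = t* × SE = 1.996008 × 0.00130002 = 0.00259.
CI: 0.0098 ± 0.00259 → (0.007, 0.012).
With 95% confidence, each one-unit increase in fertilizer application rate is associated with a change of between 0.007 and 0.012 tonnes/ha in crop yield.

(0.007, 0.012)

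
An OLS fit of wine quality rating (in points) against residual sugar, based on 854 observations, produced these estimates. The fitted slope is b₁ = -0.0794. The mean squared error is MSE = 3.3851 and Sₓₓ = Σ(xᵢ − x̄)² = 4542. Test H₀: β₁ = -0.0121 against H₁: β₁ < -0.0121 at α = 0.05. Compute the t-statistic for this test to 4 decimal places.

SE(b₁) = √(MSE/Sₓₓ) = √(3.3851/4542) = 0.0273.
t = (-0.0794 − (-0.0121)) / 0.0273 = -2.4652.
df = n − 2 = 852.
One-sided p ≈ 0.0069, which is < 0.05, so reject H₀.
There is evidence that the true slope on residual sugar is below -0.0121 points per unit.

t = -2.4652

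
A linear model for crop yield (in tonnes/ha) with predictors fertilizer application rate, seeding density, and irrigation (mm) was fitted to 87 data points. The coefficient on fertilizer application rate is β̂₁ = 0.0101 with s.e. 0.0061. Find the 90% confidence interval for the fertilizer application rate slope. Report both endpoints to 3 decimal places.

df = n − k − 1 = 87 − 3 − 1 = 83.
t* = t_{0.05, 83} = 1.66342.
Margin = t* × SE = 1.66342 × 0.0061 = 0.01015.
CI: 0.0101 ± 0.01015 → (0.000, 0.020).
With 90% confidence, each one-unit increase in fertilizer application rate is associated with a change of between 0.000 and 0.020 tonnes/ha in crop yield, holding the other predictors fixed.

(0.000, 0.020)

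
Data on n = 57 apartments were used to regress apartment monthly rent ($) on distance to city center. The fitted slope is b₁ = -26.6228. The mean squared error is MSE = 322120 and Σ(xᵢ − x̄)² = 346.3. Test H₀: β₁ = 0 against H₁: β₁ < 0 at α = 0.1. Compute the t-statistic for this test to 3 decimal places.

t = -0.873

SE(b₁) = √(MSE/Sₓₓ) = √(322120/346.3) = 30.4988.
t = -26.6228 / 30.4988 = -0.873.
df = n − 2 = 55.
One-sided p ≈ 0.1933, which is ≥ 0.1, so fail to reject H₀.
The data do not give significant evidence that the true slope on distance to city center is negative.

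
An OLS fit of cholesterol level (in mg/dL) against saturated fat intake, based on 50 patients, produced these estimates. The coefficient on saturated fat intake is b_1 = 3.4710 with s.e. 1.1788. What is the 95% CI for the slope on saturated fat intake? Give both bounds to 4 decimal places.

(1.1009, 5.8411)

df = n − 2 = 50 − 2 = 48.
t* = t_{0.025, 48} = 2.010635.
Margin = t* × SE = 2.010635 × 1.1788 = 2.370136.
CI: 3.4710 ± 2.370136 → (1.1009, 5.8411).
With 95% confidence, each one-unit increase in saturated fat intake is associated with a change of between 1.1009 and 5.8411 mg/dL in cholesterol level.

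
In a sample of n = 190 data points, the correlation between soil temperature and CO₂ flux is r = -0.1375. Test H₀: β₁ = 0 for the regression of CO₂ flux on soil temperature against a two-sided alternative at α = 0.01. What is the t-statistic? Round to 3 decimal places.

t = r·√(n − 2)/√(1 − r²) = -0.1375·√188/√0.981094 = -1.903.
df = n − 2 = 188.
Two-sided p ≈ 0.0585, which is ≥ 0.01, so fail to reject H₀.
The data do not give significant evidence of a linear association between soil temperature and CO₂ flux.

t = -1.903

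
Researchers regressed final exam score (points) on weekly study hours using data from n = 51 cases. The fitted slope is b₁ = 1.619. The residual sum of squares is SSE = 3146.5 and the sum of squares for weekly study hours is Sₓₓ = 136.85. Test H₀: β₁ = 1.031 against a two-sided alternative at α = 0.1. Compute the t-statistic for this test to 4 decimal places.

t = 0.8584

MSE = SSE/(n − 2) = 3146.5/49 = 64.2143.
SE(b₁) = √(MSE/Sₓₓ) = √(64.2143/136.85) = 0.685005.
t = (1.619 − 1.031) / 0.685005 = 0.8584.
df = n − 2 = 49.
Two-sided p ≈ 0.3949, which is ≥ 0.1, so fail to reject H₀.
The data are consistent with a true slope of 1.031 points per unit of weekly study hours.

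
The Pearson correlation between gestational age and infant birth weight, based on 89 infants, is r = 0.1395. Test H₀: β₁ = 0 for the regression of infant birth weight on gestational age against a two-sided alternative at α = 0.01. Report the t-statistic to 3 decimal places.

t = r·√(n − 2)/√(1 − r²) = 0.1395·√87/√0.98054 = 1.314.
df = n − 2 = 87.
Two-sided p ≈ 0.1923, which is ≥ 0.01, so fail to reject H₀.
The data do not give significant evidence of a linear association between gestational age and infant birth weight.

t = 1.314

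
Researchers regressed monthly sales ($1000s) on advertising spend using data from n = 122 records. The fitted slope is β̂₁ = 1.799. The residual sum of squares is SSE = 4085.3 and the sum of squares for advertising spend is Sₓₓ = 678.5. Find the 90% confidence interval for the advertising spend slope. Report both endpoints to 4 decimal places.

MSE = SSE/(n − 2) = 4085.3/120 = 34.0442.
SE(β̂₁) = √(MSE/Sₓₓ) = √(34.0442/678.5) = 0.223999.
df = n − 2 = 120.
t* = t_{0.05, 120} = 1.657651.
Margin = t* × SE = 1.657651 × 0.223999 = 0.371312.
CI: 1.799 ± 0.371312 → (1.4277, 2.1703).
With 90% confidence, each one-unit increase in advertising spend is associated with a change of between 1.4277 and 2.1703 $1000s in monthly sales.

(1.4277, 2.1703)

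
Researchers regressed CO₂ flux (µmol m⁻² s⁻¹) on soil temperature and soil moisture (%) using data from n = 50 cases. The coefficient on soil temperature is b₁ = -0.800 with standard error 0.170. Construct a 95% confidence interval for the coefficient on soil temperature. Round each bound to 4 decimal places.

df = n − k − 1 = 50 − 2 − 1 = 47.
t* = t_{0.025, 47} = 2.011741.
Margin = t* × SE = 2.011741 × 0.170 = 0.341996.
CI: -0.800 ± 0.341996 → (-1.1420, -0.4580).
With 95% confidence, each one-unit increase in soil temperature is associated with a change of between -1.1420 and -0.4580 µmol m⁻² s⁻¹ in CO₂ flux, holding the other predictors fixed.

(-1.1420, -0.4580)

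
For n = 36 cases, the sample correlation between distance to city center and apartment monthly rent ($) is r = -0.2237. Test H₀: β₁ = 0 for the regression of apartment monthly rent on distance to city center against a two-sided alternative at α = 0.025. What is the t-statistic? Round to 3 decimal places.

t = -1.338

t = r·√(n − 2)/√(1 − r²) = -0.2237·√34/√0.949958 = -1.338.
df = n − 2 = 34.
Two-sided p ≈ 0.1897, which is ≥ 0.025, so fail to reject H₀.
The data do not give significant evidence of a linear association between distance to city center and apartment monthly rent.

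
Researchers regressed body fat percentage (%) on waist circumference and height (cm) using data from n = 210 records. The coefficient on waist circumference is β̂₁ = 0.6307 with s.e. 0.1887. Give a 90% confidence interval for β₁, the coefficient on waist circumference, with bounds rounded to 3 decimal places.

df = n − k − 1 = 210 − 2 − 1 = 207.
t* = t_{0.05, 207} = 1.652248.
Margin = t* × SE = 1.652248 × 0.1887 = 0.31178.
CI: 0.6307 ± 0.31178 → (0.319, 0.942).
With 90% confidence, each one-unit increase in waist circumference is associated with a change of between 0.319 and 0.942 % in body fat percentage, holding the other predictors fixed.

(0.319, 0.942)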